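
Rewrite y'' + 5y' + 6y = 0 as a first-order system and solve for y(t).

y(t) = C_1e^(-3t) + C_2e^(-2t)

Let x_1 = y, x_2 = y'. Then x_1' = x_2 and x_2' = -6x_1 - 5x_2.
A = [[0,1],[-6,-5]]; det(A-λI) = λ^2 + 5λ + 6.
Eigenvalues λ = -3, -2 with eigenvectors (1,-3), (1,-2).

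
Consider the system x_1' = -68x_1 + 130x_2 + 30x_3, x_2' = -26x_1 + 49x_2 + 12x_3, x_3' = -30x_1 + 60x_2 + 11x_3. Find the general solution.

x_1(t) = 10C_1e^(-t) + 2C_2e^(-3t) + 5C_3e^(-4t), x_2(t) = 4C_1e^(-t) + C_2e^(-3t) + 2C_3e^(-4t), x_3(t) = 5C_1e^(-t) + 2C_3e^(-4t)

Coefficient matrix A = [[-68, 130, 30], [-26, 49, 12], [-30, 60, 11]].
det(A - λI) = 0 gives eigenvalues λ = -1, -3, -4.
For λ=-1: eigenvector (10,4,5).
For λ=-3: eigenvector (2,1,0).
For λ=-4: eigenvector (5,2,2).
General solution: C_1e^(-t)(10,4,5) + C_2e^(-3t)(2,1,0) + C_3e^(-4t)(5,2,2).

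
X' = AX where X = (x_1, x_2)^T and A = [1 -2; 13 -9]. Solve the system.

x_1(t) = C_1e^(-4t)sin(t) - C_1e^(-4t)cos(t) - C_2e^(-4t)sin(t) - C_2e^(-4t)cos(t), x_2(t) = 2C_1e^(-4t)sin(t) - 3C_1e^(-4t)cos(t) - 3C_2e^(-4t)sin(t) - 2C_2e^(-4t)cos(t)

Coefficient matrix A = [[1, -2], [13, -9]].
Characteristic polynomial det(A - λI) = λ^2 + 8λ + 17 = 0.
Eigenvalues λ = -4 ± i (complex conjugate pair).
For λ=-4+i: an eigenvector is (-1,-3) - i(1,2) = (-1 - i, -3 - 2i).
A real fundamental pair from Re and Im of e^((-4+i)t)v: X_1 = e^(-4t)(cos(t)·(-1,-3) + sin(t)·(1,2)), X_2 = e^(-4t)(sin(t)·(-1,-3) - cos(t)·(1,2)).
General solution: C_1X_1 + C_2X_2.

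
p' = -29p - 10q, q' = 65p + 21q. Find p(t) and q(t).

Coefficient matrix A = [[-29, -10], [65, 21]].
Characteristic polynomial det(A - λI) = λ^2 + 8λ + 41 = 0.
Eigenvalues λ = -4 ± 5i (complex conjugate pair).
For λ=-4+5i: an eigenvector is (1,-2) - i(-1,3) = (1 + i, -2 - 3i).
A real fundamental pair from Re and Im of e^((-4+5i)t)v: X_1 = e^(-4t)(cos(5t)·(1,-2) + sin(5t)·(-1,3)), X_2 = e^(-4t)(sin(5t)·(1,-2) - cos(5t)·(-1,3)).
General solution: K_1X_1 + K_2X_2.

p(t) = -K_1e^(-4t)sin(5t) + K_1e^(-4t)cos(5t) + K_2e^(-4t)sin(5t) + K_2e^(-4t)cos(5t), q(t) = 3K_1e^(-4t)sin(5t) - 2K_1e^(-4t)cos(5t) - 2K_2e^(-4t)sin(5t) - 3K_2e^(-4t)cos(5t)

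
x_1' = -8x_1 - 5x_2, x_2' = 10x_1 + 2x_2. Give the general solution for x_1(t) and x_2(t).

x_1(t) = -C_1e^(-3t)cos(5t) - C_2e^(-3t)sin(5t), x_2(t) = -C_1e^(-3t)sin(5t) + C_1e^(-3t)cos(5t) + C_2e^(-3t)sin(5t) + C_2e^(-3t)cos(5t)

Coefficient matrix A = [[-8, -5], [10, 2]].
Characteristic polynomial det(A - λI) = λ^2 + 6λ + 34 = 0.
Eigenvalues λ = -3 ± 5i (complex conjugate pair).
For λ=-3+5i: an eigenvector is (-1,1) - i(0,-1) = (-1, 1 + i).
A real fundamental pair from Re and Im of e^((-3+5i)t)v: X_1 = e^(-3t)(cos(5t)·(-1,1) + sin(5t)·(0,-1)), X_2 = e^(-3t)(sin(5t)·(-1,1) - cos(5t)·(0,-1)).
General solution: C_1X_1 + C_2X_2.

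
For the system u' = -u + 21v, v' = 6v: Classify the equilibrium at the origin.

A = [[-1,21],[0,6]]; det(A-λI) = λ^2 - 5λ - 6.
λ = -1, 6: opposite signs.

saddle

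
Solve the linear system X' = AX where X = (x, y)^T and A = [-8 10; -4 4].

x(t) = -2K_1e^(-2t)sin(2t) - K_1e^(-2t)cos(2t) - K_2e^(-2t)sin(2t) + 2K_2e^(-2t)cos(2t), y(t) = -K_1e^(-2t)sin(2t) - K_1e^(-2t)cos(2t) - K_2e^(-2t)sin(2t) + K_2e^(-2t)cos(2t)

Coefficient matrix A = [[-8, 10], [-4, 4]].
Characteristic polynomial det(A - λI) = λ^2 + 4λ + 8 = 0.
Eigenvalues λ = -2 ± 2i (complex conjugate pair).
For λ=-2+2i: an eigenvector is (-1,-1) - i(-2,-1) = (-1 + 2i, -1 + i).
A real fundamental pair from Re and Im of e^((-2+2i)t)v: X_1 = e^(-2t)(cos(2t)·(-1,-1) + sin(2t)·(-2,-1)), X_2 = e^(-2t)(sin(2t)·(-1,-1) - cos(2t)·(-2,-1)).
General solution: K_1X_1 + K_2X_2.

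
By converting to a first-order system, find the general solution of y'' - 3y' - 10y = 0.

y(t) = C_1e^(-2t) + C_2e^(5t)

Let x_1 = y, x_2 = y'. Then x_1' = x_2 and x_2' = 10x_1 + 3x_2.
A = [[0,1],[10,3]]; det(A-λI) = λ^2 - 3λ - 10.
Eigenvalues λ = -2, 5 with eigenvectors (1,-2), (1,5).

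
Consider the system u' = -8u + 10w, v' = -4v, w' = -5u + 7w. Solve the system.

u(t) = -C_1e^(2t) + 2C_3e^(-3t), v(t) = C_2e^(-4t), w(t) = -C_1e^(2t) + C_3e^(-3t)

Coefficient matrix A = [[-8, 0, 10], [0, -4, 0], [-5, 0, 7]].
det(A - λI) = 0 gives eigenvalues λ = 2, -4, -3.
For λ=2: eigenvector (-1,0,-1).
For λ=-4: eigenvector (0,1,0).
For λ=-3: eigenvector (2,0,1).
General solution: C_1e^(2t)(-1,0,-1) + C_2e^(-4t)(0,1,0) + C_3e^(-3t)(2,0,1).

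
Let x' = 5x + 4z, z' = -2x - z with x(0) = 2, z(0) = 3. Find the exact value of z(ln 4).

A = [[5,4],[-2,-1]]; eigenvalues λ = 1, 3.
Eigenvectors: (1,-1) for λ=1, (-2,1) for λ=3.
From the initial condition, c_1 = -8, c_2 = -5.
z(ln 4) = (-8)(4^1)(-1) + (-5)(4^3)(1) = -288.

-288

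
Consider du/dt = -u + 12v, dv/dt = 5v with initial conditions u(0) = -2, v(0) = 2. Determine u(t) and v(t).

Coefficient matrix A = [[-1, 12], [0, 5]].
Characteristic polynomial det(A - λI) = λ^2 - 4λ - 5 = 0.
Eigenvalues λ = -1, 5.
For λ=-1: (A-λI) row 1 is [0, 12], so an eigenvector is (1, 0).
For λ=5: (A-λI) row 1 is [-6, 12], so an eigenvector is (-2, -1).
General solution: K_1e^(-t)(1,0) + K_2e^(5t)(-2,-1).
Applying u(0)=-2, v(0)=2 gives K_1=-6, K_2=-2.

u(t) = 4e^(5t) - 6e^(-t), v(t) = 2e^(5t)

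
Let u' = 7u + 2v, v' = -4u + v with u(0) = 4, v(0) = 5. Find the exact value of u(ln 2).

344

A = [[7,2],[-4,1]]; eigenvalues λ = 3, 5.
Eigenvectors: (1,-2) for λ=3, (-1,1) for λ=5.
From the initial condition, c_1 = -9, c_2 = -13.
u(ln 2) = (-9)(2^3)(1) + (-13)(2^5)(-1) = 344.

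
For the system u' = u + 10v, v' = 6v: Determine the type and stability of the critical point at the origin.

A = [[1,10],[0,6]]; det(A-λI) = λ^2 - 7λ + 6.
λ = 6, 1: both positive.

unstable node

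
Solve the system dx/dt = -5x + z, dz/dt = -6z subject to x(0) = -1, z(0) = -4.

x(t) = -5e^(-5t) + 4e^(-6t), z(t) = -4e^(-6t)

Coefficient matrix A = [[-5, 1], [0, -6]].
Characteristic polynomial det(A - λI) = λ^2 + 11λ + 30 = 0.
Eigenvalues λ = -6, -5.
For λ=-6: (A-λI) row 1 is [1, 1], so an eigenvector is (1, -1).
For λ=-5: (A-λI) row 1 is [0, 1], so an eigenvector is (-1, 0).
General solution: C_1e^(-6t)(1,-1) + C_2e^(-5t)(-1,0).
Applying x(0)=-1, z(0)=-4 gives C_1=4, C_2=5.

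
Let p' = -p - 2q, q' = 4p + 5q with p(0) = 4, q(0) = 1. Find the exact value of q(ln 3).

243

A = [[-1,-2],[4,5]]; eigenvalues λ = 1, 3.
Eigenvectors: (1,-1) for λ=1, (1,-2) for λ=3.
From the initial condition, c_1 = 9, c_2 = -5.
q(ln 3) = (9)(3^1)(-1) + (-5)(3^3)(-2) = 243.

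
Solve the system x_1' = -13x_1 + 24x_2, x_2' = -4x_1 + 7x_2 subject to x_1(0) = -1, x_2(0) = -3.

Coefficient matrix A = [[-13, 24], [-4, 7]].
Characteristic polynomial det(A - λI) = λ^2 + 6λ + 5 = 0.
Eigenvalues λ = -1, -5.
For λ=-1: (A-λI) row 1 is [-12, 24], so an eigenvector is (-2, -1).
For λ=-5: (A-λI) row 1 is [-8, 24], so an eigenvector is (3, 1).
General solution: K_1e^(-t)(-2,-1) + K_2e^(-5t)(3,1).
Applying x_1(0)=-1, x_2(0)=-3 gives K_1=8, K_2=5.

x_1(t) = -16e^(-t) + 15e^(-5t), x_2(t) = -8e^(-t) + 5e^(-5t)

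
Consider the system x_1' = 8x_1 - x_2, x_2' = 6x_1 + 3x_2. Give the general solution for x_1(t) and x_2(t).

Coefficient matrix A = [[8, -1], [6, 3]].
Characteristic polynomial det(A - λI) = λ^2 - 11λ + 30 = 0.
Eigenvalues λ = 6, 5.
For λ=6: (A-λI) row 1 is [2, -1], so an eigenvector is (1, 2).
For λ=5: (A-λI) row 1 is [3, -1], so an eigenvector is (-1, -3).
General solution: C_1e^(6t)(1,2) + C_2e^(5t)(-1,-3).

x_1(t) = C_1e^(6t) - C_2e^(5t), x_2(t) = 2C_1e^(6t) - 3C_2e^(5t)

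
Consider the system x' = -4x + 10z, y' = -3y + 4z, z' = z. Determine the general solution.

x(t) = K_1e^(-4t) + 2K_2e^(t), y(t) = K_2e^(t) - K_3e^(-3t), z(t) = K_2e^(t)

Coefficient matrix A = [[-4, 0, 10], [0, -3, 4], [0, 0, 1]].
det(A - λI) = 0 gives eigenvalues λ = -4, 1, -3.
For λ=-4: eigenvector (1,0,0).
For λ=1: eigenvector (2,1,1).
For λ=-3: eigenvector (0,-1,0).
General solution: K_1e^(-4t)(1,0,0) + K_2e^(t)(2,1,1) + K_3e^(-3t)(0,-1,0).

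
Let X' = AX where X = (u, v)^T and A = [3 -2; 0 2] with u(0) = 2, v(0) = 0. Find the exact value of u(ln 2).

A = [[3,-2],[0,2]]; eigenvalues λ = 2, 3.
Eigenvectors: (2,1) for λ=2, (1,0) for λ=3.
From the initial condition, c_1 = 0, c_2 = 2.
u(ln 2) = (0)(2^2)(2) + (2)(2^3)(1) = 16.

16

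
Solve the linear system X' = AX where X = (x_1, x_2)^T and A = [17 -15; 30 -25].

x_1(t) = -2c_1e^(-4t)sin(3t) - c_1e^(-4t)cos(3t) - c_2e^(-4t)sin(3t) + 2c_2e^(-4t)cos(3t), x_2(t) = -3c_1e^(-4t)sin(3t) - c_1e^(-4t)cos(3t) - c_2e^(-4t)sin(3t) + 3c_2e^(-4t)cos(3t)

Coefficient matrix A = [[17, -15], [30, -25]].
Characteristic polynomial det(A - λI) = λ^2 + 8λ + 25 = 0.
Eigenvalues λ = -4 ± 3i (complex conjugate pair).
For λ=-4+3i: an eigenvector is (-1,-1) - i(-2,-3) = (-1 + 2i, -1 + 3i).
A real fundamental pair from Re and Im of e^((-4+3i)t)v: X_1 = e^(-4t)(cos(3t)·(-1,-1) + sin(3t)·(-2,-3)), X_2 = e^(-4t)(sin(3t)·(-1,-1) - cos(3t)·(-2,-3)).
General solution: c_1X_1 + c_2X_2.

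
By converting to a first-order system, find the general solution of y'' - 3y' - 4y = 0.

Let x_1 = y, x_2 = y'. Then x_1' = x_2 and x_2' = 4x_1 + 3x_2.
A = [[0,1],[4,3]]; det(A-λI) = λ^2 - 3λ - 4.
Eigenvalues λ = -1, 4 with eigenvectors (1,-1), (1,4).

y(t) = c_1e^(-t) + c_2e^(4t)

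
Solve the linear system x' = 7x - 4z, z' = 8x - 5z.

x(t) = c_1e^(3t) + c_2e^(-t), z(t) = c_1e^(3t) + 2c_2e^(-t)

Coefficient matrix A = [[7, -4], [8, -5]].
Characteristic polynomial det(A - λI) = λ^2 - 2λ - 3 = 0.
Eigenvalues λ = 3, -1.
For λ=3: (A-λI) row 1 is [4, -4], so an eigenvector is (1, 1).
For λ=-1: (A-λI) row 1 is [8, -4], so an eigenvector is (1, 2).
General solution: c_1e^(3t)(1,1) + c_2e^(-t)(1,2).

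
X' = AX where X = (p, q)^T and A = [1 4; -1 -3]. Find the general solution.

Coefficient matrix A = [[1, 4], [-1, -3]].
Characteristic polynomial det(A - λI) = λ^2 + 2λ + 1 = 0.
Single eigenvalue λ = -1 with algebraic multiplicity 2.
Eigenvector v = (-2,1); generalized eigenvector w with (A-λI)w=v is (1,-1).
General solution: e^(-t)[C_1·v + C_2·(t·v + w)].

p(t) = -2C_1e^(-t) - 2C_2te^(-t) + C_2e^(-t), q(t) = C_1e^(-t) + C_2te^(-t) - C_2e^(-t)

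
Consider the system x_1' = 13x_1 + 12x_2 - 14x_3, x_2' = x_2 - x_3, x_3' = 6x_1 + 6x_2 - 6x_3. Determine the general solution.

x_1(t) = c_1e^(t) - 4c_2e^(3t) + 6c_3e^(4t), x_2(t) = -c_1e^(t) + c_2e^(3t) - c_3e^(4t), x_3(t) = -2c_2e^(3t) + 3c_3e^(4t)

Coefficient matrix A = [[13, 12, -14], [0, 1, -1], [6, 6, -6]].
det(A - λI) = 0 gives eigenvalues λ = 1, 3, 4.
For λ=1: eigenvector (1,-1,0).
For λ=3: eigenvector (-4,1,-2).
For λ=4: eigenvector (6,-1,3).
General solution: c_1e^(t)(1,-1,0) + c_2e^(3t)(-4,1,-2) + c_3e^(4t)(6,-1,3).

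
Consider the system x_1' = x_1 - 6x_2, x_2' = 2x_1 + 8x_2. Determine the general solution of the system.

Coefficient matrix A = [[1, -6], [2, 8]].
Characteristic polynomial det(A - λI) = λ^2 - 9λ + 20 = 0.
Eigenvalues λ = 4, 5.
For λ=4: (A-λI) row 1 is [-3, -6], so an eigenvector is (2, -1).
For λ=5: (A-λI) row 1 is [-4, -6], so an eigenvector is (3, -2).
General solution: c_1e^(4t)(2,-1) + c_2e^(5t)(3,-2).

x_1(t) = 2c_1e^(4t) + 3c_2e^(5t), x_2(t) = -c_1e^(4t) - 2c_2e^(5t)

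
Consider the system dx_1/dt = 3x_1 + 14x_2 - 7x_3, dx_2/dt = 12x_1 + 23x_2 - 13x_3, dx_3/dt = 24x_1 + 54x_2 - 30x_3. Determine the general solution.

Coefficient matrix A = [[3, 14, -7], [12, 23, -13], [24, 54, -30]].
det(A - λI) = 0 gives eigenvalues λ = 3, -3, -4.
For λ=3: eigenvector (1,2,4).
For λ=-3: eigenvector (0,1,2).
For λ=-4: eigenvector (1,1,3).
General solution: C_1e^(3t)(1,2,4) + C_2e^(-3t)(0,1,2) + C_3e^(-4t)(1,1,3).

x_1(t) = C_1e^(3t) + C_3e^(-4t), x_2(t) = 2C_1e^(3t) + C_2e^(-3t) + C_3e^(-4t), x_3(t) = 4C_1e^(3t) + 2C_2e^(-3t) + 3C_3e^(-4t)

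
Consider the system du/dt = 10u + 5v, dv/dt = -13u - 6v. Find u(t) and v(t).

Coefficient matrix A = [[10, 5], [-13, -6]].
Characteristic polynomial det(A - λI) = λ^2 - 4λ + 5 = 0.
Eigenvalues λ = 2 ± i (complex conjugate pair).
For λ=2+i: an eigenvector is (-2,3) - i(-1,2) = (-2 + i, 3 - 2i).
A real fundamental pair from Re and Im of e^((2+i)t)v: X_1 = e^(2t)(cos(t)·(-2,3) + sin(t)·(-1,2)), X_2 = e^(2t)(sin(t)·(-2,3) - cos(t)·(-1,2)).
General solution: C_1X_1 + C_2X_2.

u(t) = -C_1e^(2t)sin(t) - 2C_1e^(2t)cos(t) - 2C_2e^(2t)sin(t) + C_2e^(2t)cos(t), v(t) = 2C_1e^(2t)sin(t) + 3C_1e^(2t)cos(t) + 3C_2e^(2t)sin(t) - 2C_2e^(2t)cos(t)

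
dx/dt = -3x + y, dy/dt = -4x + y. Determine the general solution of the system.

Coefficient matrix A = [[-3, 1], [-4, 1]].
Characteristic polynomial det(A - λI) = λ^2 + 2λ + 1 = 0.
Single eigenvalue λ = -1 with algebraic multiplicity 2.
Eigenvector v = (1,2); generalized eigenvector w with (A-λI)w=v is (-2,-3).
General solution: e^(-t)[K_1·v + K_2·(t·v + w)].

x(t) = K_1e^(-t) + K_2te^(-t) - 2K_2e^(-t), y(t) = 2K_1e^(-t) + 2K_2te^(-t) - 3K_2e^(-t)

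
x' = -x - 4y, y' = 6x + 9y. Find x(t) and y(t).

Coefficient matrix A = [[-1, -4], [6, 9]].
Characteristic polynomial det(A - λI) = λ^2 - 8λ + 15 = 0.
Eigenvalues λ = 5, 3.
For λ=5: (A-λI) row 1 is [-6, -4], so an eigenvector is (-2, 3).
For λ=3: (A-λI) row 1 is [-4, -4], so an eigenvector is (-1, 1).
General solution: c_1e^(5t)(-2,3) + c_2e^(3t)(-1,1).

x(t) = -2c_1e^(5t) - c_2e^(3t), y(t) = 3c_1e^(5t) + c_2e^(3t)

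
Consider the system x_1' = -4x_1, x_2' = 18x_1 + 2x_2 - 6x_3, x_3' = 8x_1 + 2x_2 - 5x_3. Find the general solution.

Coefficient matrix A = [[-4, 0, 0], [18, 2, -6], [8, 2, -5]].
det(A - λI) = 0 gives eigenvalues λ = -4, -2, -1.
For λ=-4: eigenvector (1,-5,-2).
For λ=-2: eigenvector (0,-3,-2).
For λ=-1: eigenvector (0,2,1).
General solution: C_1e^(-4t)(1,-5,-2) + C_2e^(-2t)(0,-3,-2) + C_3e^(-t)(0,2,1).

x_1(t) = C_1e^(-4t), x_2(t) = -5C_1e^(-4t) - 3C_2e^(-2t) + 2C_3e^(-t), x_3(t) = -2C_1e^(-4t) - 2C_2e^(-2t) + C_3e^(-t)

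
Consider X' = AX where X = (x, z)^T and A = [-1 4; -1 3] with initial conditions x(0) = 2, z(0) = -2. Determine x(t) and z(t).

x(t) = -12te^(t) + 2e^(t), z(t) = -6te^(t) - 2e^(t)

Coefficient matrix A = [[-1, 4], [-1, 3]].
Characteristic polynomial det(A - λI) = λ^2 - 2λ + 1 = 0.
Single eigenvalue λ = 1 with algebraic multiplicity 2.
Eigenvector v = (2,1); generalized eigenvector w with (A-λI)w=v is (1,1).
General solution: e^(t)[c_1·v + c_2·(t·v + w)].
Applying x(0)=2, z(0)=-2 gives c_1=4, c_2=-6.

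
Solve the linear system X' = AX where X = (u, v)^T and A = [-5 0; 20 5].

Coefficient matrix A = [[-5, 0], [20, 5]].
Characteristic polynomial det(A - λI) = λ^2 - 25 = 0.
Eigenvalues λ = 5, -5.
For λ=5: (A-λI) row 1 is [-10, 0], so an eigenvector is (0, -1).
For λ=-5: (A-λI) row 2 is [20, 10], so an eigenvector is (-1, 2).
General solution: C_1e^(5t)(0,-1) + C_2e^(-5t)(-1,2).

u(t) = -C_2e^(-5t), v(t) = -C_1e^(5t) + 2C_2e^(-5t)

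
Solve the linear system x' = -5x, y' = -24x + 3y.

Coefficient matrix A = [[-5, 0], [-24, 3]].
Characteristic polynomial det(A - λI) = λ^2 + 2λ - 15 = 0.
Eigenvalues λ = -5, 3.
For λ=-5: (A-λI) row 2 is [-24, 8], so an eigenvector is (-1, -3).
For λ=3: (A-λI) row 1 is [-8, 0], so an eigenvector is (0, 1).
General solution: C_1e^(-5t)(-1,-3) + C_2e^(3t)(0,1).

x(t) = -C_1e^(-5t), y(t) = -3C_1e^(-5t) + C_2e^(3t)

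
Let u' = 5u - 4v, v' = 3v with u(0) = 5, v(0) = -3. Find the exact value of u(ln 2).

304

A = [[5,-4],[0,3]]; eigenvalues λ = 5, 3.
Eigenvectors: (1,0) for λ=5, (-2,-1) for λ=3.
From the initial condition, c_1 = 11, c_2 = 3.
u(ln 2) = (11)(2^5)(1) + (3)(2^3)(-2) = 304.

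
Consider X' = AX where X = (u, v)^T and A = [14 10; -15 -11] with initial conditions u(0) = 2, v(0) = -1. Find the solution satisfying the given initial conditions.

u(t) = 4e^(4t) - 2e^(-t), v(t) = -4e^(4t) + 3e^(-t)

Coefficient matrix A = [[14, 10], [-15, -11]].
Characteristic polynomial det(A - λI) = λ^2 - 3λ - 4 = 0.
Eigenvalues λ = -1, 4.
For λ=-1: (A-λI) row 1 is [15, 10], so an eigenvector is (2, -3).
For λ=4: (A-λI) row 1 is [10, 10], so an eigenvector is (1, -1).
General solution: C_1e^(-t)(2,-3) + C_2e^(4t)(1,-1).
Applying u(0)=2, v(0)=-1 gives C_1=-1, C_2=4.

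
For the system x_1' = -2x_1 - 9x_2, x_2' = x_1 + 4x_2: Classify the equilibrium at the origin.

unstable improper node

A = [[-2,-9],[1,4]]; det(A-λI) = λ^2 - 2λ + 1.
repeated λ = 1 with a single eigenvector.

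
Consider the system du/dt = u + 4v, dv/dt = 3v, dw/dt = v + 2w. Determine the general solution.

u(t) = 2c_1e^(3t) + c_2e^(t), v(t) = c_1e^(3t), w(t) = c_1e^(3t) + c_3e^(2t)

Coefficient matrix A = [[1, 4, 0], [0, 3, 0], [0, 1, 2]].
det(A - λI) = 0 gives eigenvalues λ = 3, 1, 2.
For λ=3: eigenvector (2,1,1).
For λ=1: eigenvector (1,0,0).
For λ=2: eigenvector (0,0,1).
General solution: c_1e^(3t)(2,1,1) + c_2e^(t)(1,0,0) + c_3e^(2t)(0,0,1).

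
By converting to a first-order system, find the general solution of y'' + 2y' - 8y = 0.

Let x_1 = y, x_2 = y'. Then x_1' = x_2 and x_2' = 8x_1 - 2x_2.
A = [[0,1],[8,-2]]; det(A-λI) = λ^2 + 2λ - 8.
Eigenvalues λ = -4, 2 with eigenvectors (1,-4), (1,2).

y(t) = C_1e^(-4t) + C_2e^(2t)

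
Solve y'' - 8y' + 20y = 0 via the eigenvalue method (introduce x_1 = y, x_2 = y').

Let x_1 = y, x_2 = y'. Then x_1' = x_2 and x_2' = -20x_1 + 8x_2.
A = [[0,1],[-20,8]]; det(A-λI) = λ^2 - 8λ + 20.
Eigenvalues λ = 4 ± 2i.

y(t) = c_1e^(4t)cos(2t) + c_2e^(4t)sin(2t)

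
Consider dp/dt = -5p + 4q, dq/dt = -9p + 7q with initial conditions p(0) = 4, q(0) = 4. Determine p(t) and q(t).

Coefficient matrix A = [[-5, 4], [-9, 7]].
Characteristic polynomial det(A - λI) = λ^2 - 2λ + 1 = 0.
Single eigenvalue λ = 1 with algebraic multiplicity 2.
Eigenvector v = (2,3); generalized eigenvector w with (A-λI)w=v is (1,2).
General solution: e^(t)[K_1·v + K_2·(t·v + w)].
Applying p(0)=4, q(0)=4 gives K_1=4, K_2=-4.

p(t) = -8te^(t) + 4e^(t), q(t) = -12te^(t) + 4e^(t)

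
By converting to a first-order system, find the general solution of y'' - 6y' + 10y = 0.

Let x_1 = y, x_2 = y'. Then x_1' = x_2 and x_2' = -10x_1 + 6x_2.
A = [[0,1],[-10,6]]; det(A-λI) = λ^2 - 6λ + 10.
Eigenvalues λ = 3 ± i.

y(t) = K_1e^(3t)cos(t) + K_2e^(3t)sin(t)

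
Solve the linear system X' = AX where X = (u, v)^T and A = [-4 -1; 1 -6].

u(t) = -K_1e^(-5t) - K_2te^(-5t) - 3K_2e^(-5t), v(t) = -K_1e^(-5t) - K_2te^(-5t) - 2K_2e^(-5t)

Coefficient matrix A = [[-4, -1], [1, -6]].
Characteristic polynomial det(A - λI) = λ^2 + 10λ + 25 = 0.
Single eigenvalue λ = -5 with algebraic multiplicity 2.
Eigenvector v = (-1,-1); generalized eigenvector w with (A-λI)w=v is (-3,-2).
General solution: e^(-5t)[K_1·v + K_2·(t·v + w)].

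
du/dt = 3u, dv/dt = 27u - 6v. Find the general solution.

Coefficient matrix A = [[3, 0], [27, -6]].
Characteristic polynomial det(A - λI) = λ^2 + 3λ - 18 = 0.
Eigenvalues λ = 3, -6.
For λ=3: (A-λI) row 2 is [27, -9], so an eigenvector is (1, 3).
For λ=-6: (A-λI) row 1 is [9, 0], so an eigenvector is (0, -1).
General solution: c_1e^(3t)(1,3) + c_2e^(-6t)(0,-1).

u(t) = c_1e^(3t), v(t) = 3c_1e^(3t) - c_2e^(-6t)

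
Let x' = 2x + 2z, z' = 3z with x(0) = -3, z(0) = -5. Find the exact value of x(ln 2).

A = [[2,2],[0,3]]; eigenvalues λ = 3, 2.
Eigenvectors: (2,1) for λ=3, (1,0) for λ=2.
From the initial condition, c_1 = -5, c_2 = 7.
x(ln 2) = (-5)(2^3)(2) + (7)(2^2)(1) = -52.

-52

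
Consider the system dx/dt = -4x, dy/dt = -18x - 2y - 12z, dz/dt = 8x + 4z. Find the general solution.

Coefficient matrix A = [[-4, 0, 0], [-18, -2, -12], [8, 0, 4]].
det(A - λI) = 0 gives eigenvalues λ = -4, -2, 4.
For λ=-4: eigenvector (1,3,-1).
For λ=-2: eigenvector (0,1,0).
For λ=4: eigenvector (0,-2,1).
General solution: C_1e^(-4t)(1,3,-1) + C_2e^(-2t)(0,1,0) + C_3e^(4t)(0,-2,1).

x(t) = C_1e^(-4t), y(t) = 3C_1e^(-4t) + C_2e^(-2t) - 2C_3e^(4t), z(t) = -C_1e^(-4t) + C_3e^(4t)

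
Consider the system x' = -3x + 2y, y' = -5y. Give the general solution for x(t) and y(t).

Coefficient matrix A = [[-3, 2], [0, -5]].
Characteristic polynomial det(A - λI) = λ^2 + 8λ + 15 = 0.
Eigenvalues λ = -3, -5.
For λ=-3: (A-λI) row 1 is [0, 2], so an eigenvector is (-1, 0).
For λ=-5: (A-λI) row 1 is [2, 2], so an eigenvector is (-1, 1).
General solution: C_1e^(-3t)(-1,0) + C_2e^(-5t)(-1,1).

x(t) = -C_1e^(-3t) - C_2e^(-5t), y(t) = C_2e^(-5t)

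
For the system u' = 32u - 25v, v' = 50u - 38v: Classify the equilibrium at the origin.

stable spiral

A = [[32,-25],[50,-38]]; det(A-λI) = λ^2 + 6λ + 34.
λ = -3 ± 5i: negative real part.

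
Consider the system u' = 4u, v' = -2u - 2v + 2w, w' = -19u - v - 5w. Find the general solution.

u(t) = C_1e^(4t), v(t) = -C_1e^(4t) + 2C_2e^(-3t) - C_3e^(-4t), w(t) = -2C_1e^(4t) - C_2e^(-3t) + C_3e^(-4t)

Coefficient matrix A = [[4, 0, 0], [-2, -2, 2], [-19, -1, -5]].
det(A - λI) = 0 gives eigenvalues λ = 4, -3, -4.
For λ=4: eigenvector (1,-1,-2).
For λ=-3: eigenvector (0,2,-1).
For λ=-4: eigenvector (0,-1,1).
General solution: C_1e^(4t)(1,-1,-2) + C_2e^(-3t)(0,2,-1) + C_3e^(-4t)(0,-1,1).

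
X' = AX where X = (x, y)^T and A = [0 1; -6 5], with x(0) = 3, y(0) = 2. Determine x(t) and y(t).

x(t) = -4e^(3t) + 7e^(2t), y(t) = -12e^(3t) + 14e^(2t)

Coefficient matrix A = [[0, 1], [-6, 5]].
Characteristic polynomial det(A - λI) = λ^2 - 5λ + 6 = 0.
Eigenvalues λ = 2, 3.
For λ=2: (A-λI) row 1 is [-2, 1], so an eigenvector is (1, 2).
For λ=3: (A-λI) row 1 is [-3, 1], so an eigenvector is (-1, -3).
General solution: c_1e^(2t)(1,2) + c_2e^(3t)(-1,-3).
Applying x(0)=3, y(0)=2 gives c_1=7, c_2=4.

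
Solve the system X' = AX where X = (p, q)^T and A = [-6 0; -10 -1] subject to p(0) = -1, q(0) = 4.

Coefficient matrix A = [[-6, 0], [-10, -1]].
Characteristic polynomial det(A - λI) = λ^2 + 7λ + 6 = 0.
Eigenvalues λ = -1, -6.
For λ=-1: (A-λI) row 1 is [-5, 0], so an eigenvector is (0, -1).
For λ=-6: (A-λI) row 2 is [-10, 5], so an eigenvector is (1, 2).
General solution: c_1e^(-t)(0,-1) + c_2e^(-6t)(1,2).
Applying p(0)=-1, q(0)=4 gives c_1=-6, c_2=-1.

p(t) = -e^(-6t), q(t) = 6e^(-t) - 2e^(-6t)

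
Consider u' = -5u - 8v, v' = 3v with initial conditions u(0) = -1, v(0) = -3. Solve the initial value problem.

u(t) = 3e^(3t) - 4e^(-5t), v(t) = -3e^(3t)

Coefficient matrix A = [[-5, -8], [0, 3]].
Characteristic polynomial det(A - λI) = λ^2 + 2λ - 15 = 0.
Eigenvalues λ = 3, -5.
For λ=3: (A-λI) row 1 is [-8, -8], so an eigenvector is (1, -1).
For λ=-5: (A-λI) row 1 is [0, -8], so an eigenvector is (-1, 0).
General solution: K_1e^(3t)(1,-1) + K_2e^(-5t)(-1,0).
Applying u(0)=-1, v(0)=-3 gives K_1=3, K_2=4.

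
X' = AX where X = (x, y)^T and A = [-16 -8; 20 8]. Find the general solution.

x(t) = C_1e^(-4t)sin(4t) - C_1e^(-4t)cos(4t) - C_2e^(-4t)sin(4t) - C_2e^(-4t)cos(4t), y(t) = -2C_1e^(-4t)sin(4t) + C_1e^(-4t)cos(4t) + C_2e^(-4t)sin(4t) + 2C_2e^(-4t)cos(4t)

Coefficient matrix A = [[-16, -8], [20, 8]].
Characteristic polynomial det(A - λI) = λ^2 + 8λ + 32 = 0.
Eigenvalues λ = -4 ± 4i (complex conjugate pair).
For λ=-4+4i: an eigenvector is (-1,1) - i(1,-2) = (-1 - i, 1 + 2i).
A real fundamental pair from Re and Im of e^((-4+4i)t)v: X_1 = e^(-4t)(cos(4t)·(-1,1) + sin(4t)·(1,-2)), X_2 = e^(-4t)(sin(4t)·(-1,1) - cos(4t)·(1,-2)).
General solution: C_1X_1 + C_2X_2.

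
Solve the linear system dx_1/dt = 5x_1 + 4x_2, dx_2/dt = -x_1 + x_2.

Coefficient matrix A = [[5, 4], [-1, 1]].
Characteristic polynomial det(A - λI) = λ^2 - 6λ + 9 = 0.
Single eigenvalue λ = 3 with algebraic multiplicity 2.
Eigenvector v = (-2,1); generalized eigenvector w with (A-λI)w=v is (3,-2).
General solution: e^(3t)[c_1·v + c_2·(t·v + w)].

x_1(t) = -2c_1e^(3t) - 2c_2te^(3t) + 3c_2e^(3t), x_2(t) = c_1e^(3t) + c_2te^(3t) - 2c_2e^(3t)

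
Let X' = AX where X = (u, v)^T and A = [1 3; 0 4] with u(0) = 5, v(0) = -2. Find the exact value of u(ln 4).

A = [[1,3],[0,4]]; eigenvalues λ = 1, 4.
Eigenvectors: (-1,0) for λ=1, (1,1) for λ=4.
From the initial condition, c_1 = -7, c_2 = -2.
u(ln 4) = (-7)(4^1)(-1) + (-2)(4^4)(1) = -484.

-484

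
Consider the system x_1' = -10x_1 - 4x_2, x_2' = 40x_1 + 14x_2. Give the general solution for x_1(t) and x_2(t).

Coefficient matrix A = [[-10, -4], [40, 14]].
Characteristic polynomial det(A - λI) = λ^2 - 4λ + 20 = 0.
Eigenvalues λ = 2 ± 4i (complex conjugate pair).
For λ=2+4i: an eigenvector is (0,1) - i(-1,3) = (0 + i, 1 - 3i).
A real fundamental pair from Re and Im of e^((2+4i)t)v: X_1 = e^(2t)(cos(4t)·(0,1) + sin(4t)·(-1,3)), X_2 = e^(2t)(sin(4t)·(0,1) - cos(4t)·(-1,3)).
General solution: C_1X_1 + C_2X_2.

x_1(t) = -C_1e^(2t)sin(4t) + C_2e^(2t)cos(4t), x_2(t) = 3C_1e^(2t)sin(4t) + C_1e^(2t)cos(4t) + C_2e^(2t)sin(4t) - 3C_2e^(2t)cos(4t)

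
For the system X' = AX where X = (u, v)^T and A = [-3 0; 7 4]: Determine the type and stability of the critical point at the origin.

saddle

A = [[-3,0],[7,4]]; det(A-λI) = λ^2 - λ - 12.
λ = -3, 4: opposite signs.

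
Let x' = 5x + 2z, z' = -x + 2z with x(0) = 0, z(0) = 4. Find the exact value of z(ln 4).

-512

A = [[5,2],[-1,2]]; eigenvalues λ = 3, 4.
Eigenvectors: (-1,1) for λ=3, (2,-1) for λ=4.
From the initial condition, c_1 = 8, c_2 = 4.
z(ln 4) = (8)(4^3)(1) + (4)(4^4)(-1) = -512.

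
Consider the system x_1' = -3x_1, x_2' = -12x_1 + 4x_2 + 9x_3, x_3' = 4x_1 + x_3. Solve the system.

x_1(t) = C_1e^(-3t), x_2(t) = 3C_1e^(-3t) + C_2e^(4t) - 3C_3e^(t), x_3(t) = -C_1e^(-3t) + C_3e^(t)

Coefficient matrix A = [[-3, 0, 0], [-12, 4, 9], [4, 0, 1]].
det(A - λI) = 0 gives eigenvalues λ = -3, 4, 1.
For λ=-3: eigenvector (1,3,-1).
For λ=4: eigenvector (0,1,0).
For λ=1: eigenvector (0,-3,1).
General solution: C_1e^(-3t)(1,3,-1) + C_2e^(4t)(0,1,0) + C_3e^(t)(0,-3,1).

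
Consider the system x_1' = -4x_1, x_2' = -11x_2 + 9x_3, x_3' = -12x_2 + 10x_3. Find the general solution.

x_1(t) = c_2e^(-4t), x_2(t) = c_1e^(-2t) + 3c_3e^(t), x_3(t) = c_1e^(-2t) + 4c_3e^(t)

Coefficient matrix A = [[-4, 0, 0], [0, -11, 9], [0, -12, 10]].
det(A - λI) = 0 gives eigenvalues λ = -2, -4, 1.
For λ=-2: eigenvector (0,1,1).
For λ=-4: eigenvector (1,0,0).
For λ=1: eigenvector (0,3,4).
General solution: c_1e^(-2t)(0,1,1) + c_2e^(-4t)(1,0,0) + c_3e^(t)(0,3,4).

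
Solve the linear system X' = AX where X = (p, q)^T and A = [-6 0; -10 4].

Coefficient matrix A = [[-6, 0], [-10, 4]].
Characteristic polynomial det(A - λI) = λ^2 + 2λ - 24 = 0.
Eigenvalues λ = -6, 4.
For λ=-6: (A-λI) row 2 is [-10, 10], so an eigenvector is (1, 1).
For λ=4: (A-λI) row 1 is [-10, 0], so an eigenvector is (0, -1).
General solution: c_1e^(-6t)(1,1) + c_2e^(4t)(0,-1).

p(t) = c_1e^(-6t), q(t) = c_1e^(-6t) - c_2e^(4t)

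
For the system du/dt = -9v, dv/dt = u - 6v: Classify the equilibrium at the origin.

stable improper node

A = [[0,-9],[1,-6]]; det(A-λI) = λ^2 + 6λ + 9.
repeated λ = -3 with a single eigenvector.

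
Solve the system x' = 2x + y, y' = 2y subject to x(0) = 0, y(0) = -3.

Coefficient matrix A = [[2, 1], [0, 2]].
Characteristic polynomial det(A - λI) = λ^2 - 4λ + 4 = 0.
Single eigenvalue λ = 2 with algebraic multiplicity 2.
Eigenvector v = (1,0); generalized eigenvector w with (A-λI)w=v is (-1,1).
General solution: e^(2t)[K_1·v + K_2·(t·v + w)].
Applying x(0)=0, y(0)=-3 gives K_1=-3, K_2=-3.

x(t) = -3te^(2t), y(t) = -3e^(2t)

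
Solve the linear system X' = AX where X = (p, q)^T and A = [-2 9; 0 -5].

Coefficient matrix A = [[-2, 9], [0, -5]].
Characteristic polynomial det(A - λI) = λ^2 + 7λ + 10 = 0.
Eigenvalues λ = -5, -2.
For λ=-5: (A-λI) row 1 is [3, 9], so an eigenvector is (-3, 1).
For λ=-2: (A-λI) row 1 is [0, 9], so an eigenvector is (-1, 0).
General solution: C_1e^(-5t)(-3,1) + C_2e^(-2t)(-1,0).

p(t) = -3C_1e^(-5t) - C_2e^(-2t), q(t) = C_1e^(-5t)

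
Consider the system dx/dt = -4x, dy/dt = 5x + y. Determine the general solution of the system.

Coefficient matrix A = [[-4, 0], [5, 1]].
Characteristic polynomial det(A - λI) = λ^2 + 3λ - 4 = 0.
Eigenvalues λ = 1, -4.
For λ=1: (A-λI) row 1 is [-5, 0], so an eigenvector is (0, 1).
For λ=-4: (A-λI) row 2 is [5, 5], so an eigenvector is (1, -1).
General solution: C_1e^(t)(0,1) + C_2e^(-4t)(1,-1).

x(t) = C_2e^(-4t), y(t) = C_1e^(t) - C_2e^(-4t)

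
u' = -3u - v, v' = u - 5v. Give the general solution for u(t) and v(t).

Coefficient matrix A = [[-3, -1], [1, -5]].
Characteristic polynomial det(A - λI) = λ^2 + 8λ + 16 = 0.
Single eigenvalue λ = -4 with algebraic multiplicity 2.
Eigenvector v = (-1,-1); generalized eigenvector w with (A-λI)w=v is (-2,-1).
General solution: e^(-4t)[K_1·v + K_2·(t·v + w)].

u(t) = -K_1e^(-4t) - K_2te^(-4t) - 2K_2e^(-4t), v(t) = -K_1e^(-4t) - K_2te^(-4t) - K_2e^(-4t)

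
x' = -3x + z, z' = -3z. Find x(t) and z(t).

x(t) = -C_1e^(-3t) - C_2te^(-3t) - 2C_2e^(-3t), z(t) = -C_2e^(-3t)

Coefficient matrix A = [[-3, 1], [0, -3]].
Characteristic polynomial det(A - λI) = λ^2 + 6λ + 9 = 0.
Single eigenvalue λ = -3 with algebraic multiplicity 2.
Eigenvector v = (-1,0); generalized eigenvector w with (A-λI)w=v is (-2,-1).
General solution: e^(-3t)[C_1·v + C_2·(t·v + w)].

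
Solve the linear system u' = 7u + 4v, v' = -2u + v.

u(t) = -2C_1e^(5t) + C_2e^(3t), v(t) = C_1e^(5t) - C_2e^(3t)

Coefficient matrix A = [[7, 4], [-2, 1]].
Characteristic polynomial det(A - λI) = λ^2 - 8λ + 15 = 0.
Eigenvalues λ = 5, 3.
For λ=5: (A-λI) row 1 is [2, 4], so an eigenvector is (-2, 1).
For λ=3: (A-λI) row 1 is [4, 4], so an eigenvector is (1, -1).
General solution: C_1e^(5t)(-2,1) + C_2e^(3t)(1,-1).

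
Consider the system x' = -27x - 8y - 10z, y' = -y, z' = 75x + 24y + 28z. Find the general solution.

x(t) = c_1e^(3t) + 2c_2e^(-t) + 2c_3e^(-2t), y(t) = c_2e^(-t), z(t) = -3c_1e^(3t) - 6c_2e^(-t) - 5c_3e^(-2t)

Coefficient matrix A = [[-27, -8, -10], [0, -1, 0], [75, 24, 28]].
det(A - λI) = 0 gives eigenvalues λ = 3, -1, -2.
For λ=3: eigenvector (1,0,-3).
For λ=-1: eigenvector (2,1,-6).
For λ=-2: eigenvector (2,0,-5).
General solution: c_1e^(3t)(1,0,-3) + c_2e^(-t)(2,1,-6) + c_3e^(-2t)(2,0,-5).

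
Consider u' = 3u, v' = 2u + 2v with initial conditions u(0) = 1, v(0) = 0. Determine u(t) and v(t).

Coefficient matrix A = [[3, 0], [2, 2]].
Characteristic polynomial det(A - λI) = λ^2 - 5λ + 6 = 0.
Eigenvalues λ = 3, 2.
For λ=3: (A-λI) row 2 is [2, -1], so an eigenvector is (1, 2).
For λ=2: (A-λI) row 1 is [1, 0], so an eigenvector is (0, 1).
General solution: C_1e^(3t)(1,2) + C_2e^(2t)(0,1).
Applying u(0)=1, v(0)=0 gives C_1=1, C_2=-2.

u(t) = e^(3t), v(t) = 2e^(3t) - 2e^(2t)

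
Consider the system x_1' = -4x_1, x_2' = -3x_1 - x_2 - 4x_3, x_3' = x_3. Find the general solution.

Coefficient matrix A = [[-4, 0, 0], [-3, -1, -4], [0, 0, 1]].
det(A - λI) = 0 gives eigenvalues λ = -4, -1, 1.
For λ=-4: eigenvector (-1,-1,0).
For λ=-1: eigenvector (0,1,0).
For λ=1: eigenvector (0,-2,1).
General solution: C_1e^(-4t)(-1,-1,0) + C_2e^(-t)(0,1,0) + C_3e^(t)(0,-2,1).

x_1(t) = -C_1e^(-4t), x_2(t) = -C_1e^(-4t) + C_2e^(-t) - 2C_3e^(t), x_3(t) = C_3e^(t)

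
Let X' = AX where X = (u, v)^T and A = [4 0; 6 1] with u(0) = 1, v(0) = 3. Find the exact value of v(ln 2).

A = [[4,0],[6,1]]; eigenvalues λ = 1, 4.
Eigenvectors: (0,1) for λ=1, (1,2) for λ=4.
From the initial condition, c_1 = 1, c_2 = 1.
v(ln 2) = (1)(2^1)(1) + (1)(2^4)(2) = 34.

34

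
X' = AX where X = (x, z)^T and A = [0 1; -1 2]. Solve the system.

x(t) = K_1e^(t) + K_2te^(t) + K_2e^(t), z(t) = K_1e^(t) + K_2te^(t) + 2K_2e^(t)

Coefficient matrix A = [[0, 1], [-1, 2]].
Characteristic polynomial det(A - λI) = λ^2 - 2λ + 1 = 0.
Single eigenvalue λ = 1 with algebraic multiplicity 2.
Eigenvector v = (1,1); generalized eigenvector w with (A-λI)w=v is (1,2).
General solution: e^(t)[K_1·v + K_2·(t·v + w)].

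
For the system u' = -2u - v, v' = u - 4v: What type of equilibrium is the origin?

stable improper node

A = [[-2,-1],[1,-4]]; det(A-λI) = λ^2 + 6λ + 9.
repeated λ = -3 with a single eigenvector.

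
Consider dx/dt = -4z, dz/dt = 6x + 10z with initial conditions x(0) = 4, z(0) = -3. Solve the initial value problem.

x(t) = -2e^(6t) + 6e^(4t), z(t) = 3e^(6t) - 6e^(4t)

Coefficient matrix A = [[0, -4], [6, 10]].
Characteristic polynomial det(A - λI) = λ^2 - 10λ + 24 = 0.
Eigenvalues λ = 6, 4.
For λ=6: (A-λI) row 1 is [-6, -4], so an eigenvector is (2, -3).
For λ=4: (A-λI) row 1 is [-4, -4], so an eigenvector is (1, -1).
General solution: C_1e^(6t)(2,-3) + C_2e^(4t)(1,-1).
Applying x(0)=4, z(0)=-3 gives C_1=-1, C_2=6.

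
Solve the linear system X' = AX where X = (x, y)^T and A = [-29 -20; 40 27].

x(t) = K_1e^(-t)sin(4t) + 2K_1e^(-t)cos(4t) + 2K_2e^(-t)sin(4t) - K_2e^(-t)cos(4t), y(t) = -K_1e^(-t)sin(4t) - 3K_1e^(-t)cos(4t) - 3K_2e^(-t)sin(4t) + K_2e^(-t)cos(4t)

Coefficient matrix A = [[-29, -20], [40, 27]].
Characteristic polynomial det(A - λI) = λ^2 + 2λ + 17 = 0.
Eigenvalues λ = -1 ± 4i (complex conjugate pair).
For λ=-1+4i: an eigenvector is (2,-3) - i(1,-1) = (2 - i, -3 + i).
A real fundamental pair from Re and Im of e^((-1+4i)t)v: X_1 = e^(-t)(cos(4t)·(2,-3) + sin(4t)·(1,-1)), X_2 = e^(-t)(sin(4t)·(2,-3) - cos(4t)·(1,-1)).
General solution: K_1X_1 + K_2X_2.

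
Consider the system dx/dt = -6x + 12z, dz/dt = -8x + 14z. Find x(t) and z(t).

Coefficient matrix A = [[-6, 12], [-8, 14]].
Characteristic polynomial det(A - λI) = λ^2 - 8λ + 12 = 0.
Eigenvalues λ = 6, 2.
For λ=6: (A-λI) row 1 is [-12, 12], so an eigenvector is (-1, -1).
For λ=2: (A-λI) row 1 is [-8, 12], so an eigenvector is (-3, -2).
General solution: C_1e^(6t)(-1,-1) + C_2e^(2t)(-3,-2).

x(t) = -C_1e^(6t) - 3C_2e^(2t), z(t) = -C_1e^(6t) - 2C_2e^(2t)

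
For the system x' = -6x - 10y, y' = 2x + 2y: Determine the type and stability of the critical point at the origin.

stable spiral

A = [[-6,-10],[2,2]]; det(A-λI) = λ^2 + 4λ + 8.
λ = -2 ± 2i: negative real part.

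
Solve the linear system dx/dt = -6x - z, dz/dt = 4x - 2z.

Coefficient matrix A = [[-6, -1], [4, -2]].
Characteristic polynomial det(A - λI) = λ^2 + 8λ + 16 = 0.
Single eigenvalue λ = -4 with algebraic multiplicity 2.
Eigenvector v = (1,-2); generalized eigenvector w with (A-λI)w=v is (-2,3).
General solution: e^(-4t)[K_1·v + K_2·(t·v + w)].

x(t) = K_1e^(-4t) + K_2te^(-4t) - 2K_2e^(-4t), z(t) = -2K_1e^(-4t) - 2K_2te^(-4t) + 3K_2e^(-4t)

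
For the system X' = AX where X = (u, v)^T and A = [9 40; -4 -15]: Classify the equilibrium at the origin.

A = [[9,40],[-4,-15]]; det(A-λI) = λ^2 + 6λ + 25.
λ = -3 ± 4i: negative real part.

stable spiral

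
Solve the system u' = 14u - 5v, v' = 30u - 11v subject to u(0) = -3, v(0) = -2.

Coefficient matrix A = [[14, -5], [30, -11]].
Characteristic polynomial det(A - λI) = λ^2 - 3λ - 4 = 0.
Eigenvalues λ = -1, 4.
For λ=-1: (A-λI) row 1 is [15, -5], so an eigenvector is (1, 3).
For λ=4: (A-λI) row 1 is [10, -5], so an eigenvector is (1, 2).
General solution: C_1e^(-t)(1,3) + C_2e^(4t)(1,2).
Applying u(0)=-3, v(0)=-2 gives C_1=4, C_2=-7.

u(t) = -7e^(4t) + 4e^(-t), v(t) = -14e^(4t) + 12e^(-t)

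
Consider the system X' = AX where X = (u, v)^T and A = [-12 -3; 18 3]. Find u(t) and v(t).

Coefficient matrix A = [[-12, -3], [18, 3]].
Characteristic polynomial det(A - λI) = λ^2 + 9λ + 18 = 0.
Eigenvalues λ = -3, -6.
For λ=-3: (A-λI) row 1 is [-9, -3], so an eigenvector is (1, -3).
For λ=-6: (A-λI) row 1 is [-6, -3], so an eigenvector is (1, -2).
General solution: c_1e^(-3t)(1,-3) + c_2e^(-6t)(1,-2).

u(t) = c_1e^(-3t) + c_2e^(-6t), v(t) = -3c_1e^(-3t) - 2c_2e^(-6t)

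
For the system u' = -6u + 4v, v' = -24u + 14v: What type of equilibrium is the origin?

A = [[-6,4],[-24,14]]; det(A-λI) = λ^2 - 8λ + 12.
λ = 6, 2: both positive.

unstable node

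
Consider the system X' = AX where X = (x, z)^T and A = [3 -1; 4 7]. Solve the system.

x(t) = K_1e^(5t) + K_2te^(5t) - K_2e^(5t), z(t) = -2K_1e^(5t) - 2K_2te^(5t) + K_2e^(5t)

Coefficient matrix A = [[3, -1], [4, 7]].
Characteristic polynomial det(A - λI) = λ^2 - 10λ + 25 = 0.
Single eigenvalue λ = 5 with algebraic multiplicity 2.
Eigenvector v = (1,-2); generalized eigenvector w with (A-λI)w=v is (-1,1).
General solution: e^(5t)[K_1·v + K_2·(t·v + w)].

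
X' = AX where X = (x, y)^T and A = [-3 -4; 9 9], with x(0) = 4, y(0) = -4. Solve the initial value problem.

Coefficient matrix A = [[-3, -4], [9, 9]].
Characteristic polynomial det(A - λI) = λ^2 - 6λ + 9 = 0.
Single eigenvalue λ = 3 with algebraic multiplicity 2.
Eigenvector v = (-2,3); generalized eigenvector w with (A-λI)w=v is (1,-1).
General solution: e^(3t)[K_1·v + K_2·(t·v + w)].
Applying x(0)=4, y(0)=-4 gives K_1=0, K_2=4.

x(t) = -8te^(3t) + 4e^(3t), y(t) = 12te^(3t) - 4e^(3t)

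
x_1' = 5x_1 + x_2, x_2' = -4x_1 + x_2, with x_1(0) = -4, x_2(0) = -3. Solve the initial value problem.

x_1(t) = -11te^(3t) - 4e^(3t), x_2(t) = 22te^(3t) - 3e^(3t)

Coefficient matrix A = [[5, 1], [-4, 1]].
Characteristic polynomial det(A - λI) = λ^2 - 6λ + 9 = 0.
Single eigenvalue λ = 3 with algebraic multiplicity 2.
Eigenvector v = (1,-2); generalized eigenvector w with (A-λI)w=v is (0,1).
General solution: e^(3t)[C_1·v + C_2·(t·v + w)].
Applying x_1(0)=-4, x_2(0)=-3 gives C_1=-4, C_2=-11.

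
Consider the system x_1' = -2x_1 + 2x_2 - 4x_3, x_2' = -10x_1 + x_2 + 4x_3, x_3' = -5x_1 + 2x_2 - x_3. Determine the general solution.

Coefficient matrix A = [[-2, 2, -4], [-10, 1, 4], [-5, 2, -1]].
det(A - λI) = 0 gives eigenvalues λ = -3, -2, 3.
For λ=-3: eigenvector (-2,-3,-2).
For λ=-2: eigenvector (1,2,1).
For λ=3: eigenvector (0,2,1).
General solution: C_1e^(-3t)(-2,-3,-2) + C_2e^(-2t)(1,2,1) + C_3e^(3t)(0,2,1).

x_1(t) = -2C_1e^(-3t) + C_2e^(-2t), x_2(t) = -3C_1e^(-3t) + 2C_2e^(-2t) + 2C_3e^(3t), x_3(t) = -2C_1e^(-3t) + C_2e^(-2t) + C_3e^(3t)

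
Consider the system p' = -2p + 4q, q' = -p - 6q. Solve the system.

Coefficient matrix A = [[-2, 4], [-1, -6]].
Characteristic polynomial det(A - λI) = λ^2 + 8λ + 16 = 0.
Single eigenvalue λ = -4 with algebraic multiplicity 2.
Eigenvector v = (2,-1); generalized eigenvector w with (A-λI)w=v is (-1,1).
General solution: e^(-4t)[C_1·v + C_2·(t·v + w)].

p(t) = 2C_1e^(-4t) + 2C_2te^(-4t) - C_2e^(-4t), q(t) = -C_1e^(-4t) - C_2te^(-4t) + C_2e^(-4t)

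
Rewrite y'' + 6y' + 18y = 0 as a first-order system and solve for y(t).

y(t) = c_1e^(-3t)cos(3t) + c_2e^(-3t)sin(3t)

Let x_1 = y, x_2 = y'. Then x_1' = x_2 and x_2' = -18x_1 - 6x_2.
A = [[0,1],[-18,-6]]; det(A-λI) = λ^2 + 6λ + 18.
Eigenvalues λ = -3 ± 3i.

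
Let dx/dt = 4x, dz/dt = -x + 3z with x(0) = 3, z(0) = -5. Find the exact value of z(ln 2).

-64

A = [[4,0],[-1,3]]; eigenvalues λ = 3, 4.
Eigenvectors: (0,-1) for λ=3, (-1,1) for λ=4.
From the initial condition, c_1 = 2, c_2 = -3.
z(ln 2) = (2)(2^3)(-1) + (-3)(2^4)(1) = -64.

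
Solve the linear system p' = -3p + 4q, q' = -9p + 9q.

p(t) = -2c_1e^(3t) - 2c_2te^(3t) - c_2e^(3t), q(t) = -3c_1e^(3t) - 3c_2te^(3t) - 2c_2e^(3t)

Coefficient matrix A = [[-3, 4], [-9, 9]].
Characteristic polynomial det(A - λI) = λ^2 - 6λ + 9 = 0.
Single eigenvalue λ = 3 with algebraic multiplicity 2.
Eigenvector v = (-2,-3); generalized eigenvector w with (A-λI)w=v is (-1,-2).
General solution: e^(3t)[c_1·v + c_2·(t·v + w)].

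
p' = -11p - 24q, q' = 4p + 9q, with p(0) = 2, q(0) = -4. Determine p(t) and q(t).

Coefficient matrix A = [[-11, -24], [4, 9]].
Characteristic polynomial det(A - λI) = λ^2 + 2λ - 3 = 0.
Eigenvalues λ = 1, -3.
For λ=1: (A-λI) row 1 is [-12, -24], so an eigenvector is (2, -1).
For λ=-3: (A-λI) row 1 is [-8, -24], so an eigenvector is (-3, 1).
General solution: c_1e^(t)(2,-1) + c_2e^(-3t)(-3,1).
Applying p(0)=2, q(0)=-4 gives c_1=10, c_2=6.

p(t) = 20e^(t) - 18e^(-3t), q(t) = -10e^(t) + 6e^(-3t)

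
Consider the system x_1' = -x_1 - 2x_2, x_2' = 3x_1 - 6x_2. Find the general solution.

Coefficient matrix A = [[-1, -2], [3, -6]].
Characteristic polynomial det(A - λI) = λ^2 + 7λ + 12 = 0.
Eigenvalues λ = -4, -3.
For λ=-4: (A-λI) row 1 is [3, -2], so an eigenvector is (2, 3).
For λ=-3: (A-λI) row 1 is [2, -2], so an eigenvector is (1, 1).
General solution: c_1e^(-4t)(2,3) + c_2e^(-3t)(1,1).

x_1(t) = 2c_1e^(-4t) + c_2e^(-3t), x_2(t) = 3c_1e^(-4t) + c_2e^(-3t)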